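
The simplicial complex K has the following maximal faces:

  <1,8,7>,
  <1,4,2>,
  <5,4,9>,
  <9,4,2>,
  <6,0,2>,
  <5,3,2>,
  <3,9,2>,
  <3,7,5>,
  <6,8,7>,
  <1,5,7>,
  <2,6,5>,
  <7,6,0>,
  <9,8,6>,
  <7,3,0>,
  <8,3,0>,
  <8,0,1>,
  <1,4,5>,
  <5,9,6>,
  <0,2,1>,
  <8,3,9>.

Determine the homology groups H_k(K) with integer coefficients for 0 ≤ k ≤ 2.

H_0 ≅ Z,  H_1 ≅ Z ⊕ Z/2,  H_2 = 0.

K has 10 vertices, 30 edges, 20 triangles.
rank ∂_0 = 0, rank ∂_1 = 9 ⇒ b_0 = 10 − 0 − 9 = 1; all invariant factors of ∂_1 are 1 so no torsion. So H_0 ≅ Z.
rank ∂_1 = 9, rank ∂_2 = 20 ⇒ b_1 = 30 − 9 − 20 = 1; ∂_2 has invariant factor(s) [2] giving torsion. So H_1 ≅ Z ⊕ Z/2.
rank ∂_2 = 20, rank ∂_3 = 0 ⇒ b_2 = 20 − 20 − 0 = 0. So H_2 ≅ 0.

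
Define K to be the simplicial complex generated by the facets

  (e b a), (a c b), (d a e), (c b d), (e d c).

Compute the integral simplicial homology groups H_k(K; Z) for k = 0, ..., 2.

H_0 ≅ Z,  H_1 ≅ Z,  H_2 = 0.

Order the vertices as a < b < c < d < e. Listing each simplex with vertices in this order, K has dimension 2 with simplices:

  0-simplices (5): a, b, c, d, e
  1-simplices (10): ab, ac, ad, ae, bc, bd, be, cd, ce, de
  2-simplices (5): abc, abe, ade, bcd, cde

giving chain groups C_0 ≅ Z^5, C_1 ≅ Z^10, C_2 ≅ Z^5.

Boundary ∂_1: C_1 → C_0 sends each edge [p,q] (with p < q) to q − p.
The 5×10 boundary matrix has rank 4 and Smith normal form diag(1,1,1,1).

∂_2: C_2 → C_1 sends each 2-simplex [p,q,r] to [q,r] − [p,r] + [p,q]. For instance
  ∂abe = be − ae + ab,
  ∂ade = de − ae + ad.
As a 10×5 matrix over Z this has rank 5, with invariant factors (1,1,1,1,1).

Now H_k = ker ∂_k / im ∂_{k+1}, so:

  H_0: rank C_0 − rank ∂_1 = 5 − 4 = 1, and the invariant factors of ∂_1 are all 1, so H_0 ≅ Z.
  H_1: rank ker ∂_1 − rank ∂_2 = (10 − 4) − 5 = 1, and the invariant factors of ∂_2 are all 1, so H_1 ≅ Z.
  H_2: rank ker ∂_2 − rank ∂_3 = (5 − 5) − 0 = 0, and there is no ∂_3, so H_2 ≅ 0.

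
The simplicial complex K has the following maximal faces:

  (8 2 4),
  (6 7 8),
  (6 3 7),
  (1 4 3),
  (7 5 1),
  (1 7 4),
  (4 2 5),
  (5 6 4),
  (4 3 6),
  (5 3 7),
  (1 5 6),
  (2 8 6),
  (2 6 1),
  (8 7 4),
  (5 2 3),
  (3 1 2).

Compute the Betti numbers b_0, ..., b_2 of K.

b_0 = 1, b_1 = 2, b_2 = 1.

Fix the vertex order 1 < 2 < 3 < 4 < 5 < 6 < 7 < 8 and write every simplex with vertices in increasing order. Then dim K = 2 and the simplices of K are:

  0-simplices (8): [1], [2], [3], [4], [5], [6], [7], [8]
  1-simplices (24): (24 of them)
  2-simplices (16): [1,2,3], [1,2,6], [1,3,4], [1,4,7], [1,5,6], [1,5,7], [2,3,5], [2,4,5], [2,4,8], [2,6,8], [3,4,6], [3,5,7], [3,6,7], [4,5,6], [4,7,8], [6,7,8]

so the chain groups are C_0 ≅ Z^8, C_1 ≅ Z^24, C_2 ≅ Z^16.

The boundary map ∂_1: C_1 → C_0 sends each edge [p,q] (with p < q) to q − p. For instance
  ∂[3,4] = [4] − [3].
This gives a 8×24 integer matrix of rank 7; reducing to Smith normal form yields diagonal entries (1,1,1,1,1,1,1).

The boundary map ∂_2: C_2 → C_1 maps a triangle to the signed sum of its edges. For instance
  ∂[6,7,8] = [7,8] − [6,8] + [6,7],
  ∂[2,6,8] = [6,8] − [2,8] + [2,6].
This gives a 24×16 integer matrix of rank 15; reducing to Smith normal form yields diagonal entries (1,1,1,1,1,1,1,1,1,1,1,1,1,1,1).

Reading off H_k = ker ∂_k / im ∂_{k+1}:

  H_0: rank C_0 − rank ∂_1 = 8 − 7 = 1, and the invariant factors of ∂_1 are all 1, so H_0 = Z.
  H_1: rank ker ∂_1 − rank ∂_2 = (24 − 7) − 15 = 2, and the invariant factors of ∂_2 are all 1, so H_1 = Z^2.
  H_2: rank ker ∂_2 − rank ∂_3 = (16 − 15) − 0 = 1, and there is no ∂_3, so H_2 = Z.

As a check, the Euler characteristic is 8 − 24 + 16 = 0, which agrees with 1 − 2 + 1 = 0.
(K is a triangulation of the torus T^2.)

Hence the Betti numbers are b_0 = 1, b_1 = 2, b_2 = 1.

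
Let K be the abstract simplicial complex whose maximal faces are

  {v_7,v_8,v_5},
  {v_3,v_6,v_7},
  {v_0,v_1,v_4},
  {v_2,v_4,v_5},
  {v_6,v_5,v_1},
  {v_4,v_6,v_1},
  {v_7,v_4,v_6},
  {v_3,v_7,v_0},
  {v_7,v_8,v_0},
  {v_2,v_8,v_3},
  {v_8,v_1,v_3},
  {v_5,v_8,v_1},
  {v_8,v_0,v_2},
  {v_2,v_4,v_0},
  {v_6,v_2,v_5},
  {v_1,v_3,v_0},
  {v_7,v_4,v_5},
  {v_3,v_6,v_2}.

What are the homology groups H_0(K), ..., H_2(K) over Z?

K has 9 vertices, 27 edges, 18 triangles.
rank ∂_0 = 0, rank ∂_1 = 8 ⇒ b_0 = 9 − 0 − 8 = 1; all invariant factors of ∂_1 are 1 so no torsion. So H_0 = Z.
rank ∂_1 = 8, rank ∂_2 = 18 ⇒ b_1 = 27 − 8 − 18 = 1; ∂_2 has invariant factor(s) [2] giving torsion. So H_1 = Z ⊕ Z/2.
rank ∂_2 = 18, rank ∂_3 = 0 ⇒ b_2 = 18 − 18 − 0 = 0. So H_2 = 0.

H_0 = Z,  H_1 = Z ⊕ Z/2,  H_2 = 0.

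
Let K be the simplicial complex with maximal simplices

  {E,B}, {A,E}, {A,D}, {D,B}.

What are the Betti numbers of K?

b_0 = 1, b_1 = 1.

We work with the vertex ordering A < B < D < E. The simplices of K, each written with vertices in increasing order, are:

  0-simplices (4): A, B, D, E
  1-simplices (4): AD, AE, BD, BE

giving chain groups C_0 ≅ Z^4, C_1 ≅ Z^4.

Boundary ∂_1: C_1 → C_0 is given by ∂[p,q] = [q] − [p].
This gives a 4×4 integer matrix of rank 3; reducing to Smith normal form yields diagonal entries (1,1,1).

From H_k ≅ ker(∂_k) / im(∂_{k+1}) we obtain:

  H_0: rank C_0 − rank ∂_1 = 4 − 3 = 1, and the invariant factors of ∂_1 are all 1, so H_0 ≅ Z.
  H_1: rank ker ∂_1 − rank ∂_2 = (4 − 3) − 0 = 1, and there is no ∂_2, so H_1 ≅ Z.

(K is a triangulation of the circle S^1.)

Hence the Betti numbers are b_0 = 1, b_1 = 1.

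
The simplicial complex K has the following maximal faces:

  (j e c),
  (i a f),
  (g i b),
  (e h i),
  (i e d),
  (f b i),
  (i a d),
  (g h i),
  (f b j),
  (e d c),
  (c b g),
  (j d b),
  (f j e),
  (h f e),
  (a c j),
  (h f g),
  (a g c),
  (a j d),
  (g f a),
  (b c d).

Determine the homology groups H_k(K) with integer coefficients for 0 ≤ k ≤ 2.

H_0 ≅ Z,  H_1 ≅ Z ⊕ Z/2,  H_2 = 0.

K has 10 vertices, 30 edges, 20 triangles.
rank ∂_0 = 0, rank ∂_1 = 9 ⇒ b_0 = 10 − 0 − 9 = 1; all invariant factors of ∂_1 are 1 so no torsion. So H_0 = Z.
rank ∂_1 = 9, rank ∂_2 = 20 ⇒ b_1 = 30 − 9 − 20 = 1; ∂_2 has invariant factor(s) [2] giving torsion. So H_1 = Z ⊕ Z/2.
rank ∂_2 = 20, rank ∂_3 = 0 ⇒ b_2 = 20 − 20 − 0 = 0. So H_2 = 0.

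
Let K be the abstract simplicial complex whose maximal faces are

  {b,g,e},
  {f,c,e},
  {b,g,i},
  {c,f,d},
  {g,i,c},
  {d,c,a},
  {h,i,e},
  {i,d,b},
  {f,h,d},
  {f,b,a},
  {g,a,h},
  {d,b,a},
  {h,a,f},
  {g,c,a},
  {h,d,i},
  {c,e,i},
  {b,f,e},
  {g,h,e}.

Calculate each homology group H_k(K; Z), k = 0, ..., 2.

H_0 ≅ Z,  H_1 ≅ Z ⊕ Z/2Z,  H_2 = 0.

K has 9 vertices, 27 edges, 18 triangles.
rank ∂_0 = 0, rank ∂_1 = 8 ⇒ b_0 = 9 − 0 − 8 = 1; all invariant factors of ∂_1 are 1 so no torsion. So H_0 = Z.
rank ∂_1 = 8, rank ∂_2 = 18 ⇒ b_1 = 27 − 8 − 18 = 1; ∂_2 has invariant factor(s) [2] giving torsion. So H_1 = Z ⊕ Z/2Z.
rank ∂_2 = 18, rank ∂_3 = 0 ⇒ b_2 = 18 − 18 − 0 = 0. So H_2 = 0.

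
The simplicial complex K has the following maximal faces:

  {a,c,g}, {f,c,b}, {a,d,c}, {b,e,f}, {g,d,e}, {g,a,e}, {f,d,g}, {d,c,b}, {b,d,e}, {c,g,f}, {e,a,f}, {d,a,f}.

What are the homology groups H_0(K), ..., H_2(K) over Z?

H_0 = Z,  H_1 = Z/2Z,  H_2 = 0.

Order the vertices as a < b < c < d < e < f < g. Listing each simplex with vertices in this order, K has dimension 2 with simplices:

  0-simplices (7): a, b, c, d, e, f, g
  1-simplices (18): ac, ad, ae, af, ag, bc, bd, be, bf, cd, cf, cg, de, df, dg, ef, eg, fg
  2-simplices (12): acd, acg, adf, aef, aeg, bcd, bcf, bde, bef, cfg, deg, dfg

so the chain groups are C_0 ≅ Z^7, C_1 ≅ Z^18, C_2 ≅ Z^12.

Boundary ∂_1: C_1 → C_0 sends each edge [p,q] (with p < q) to q − p. For instance
  ∂bc = c − b.
The resulting 7×18 matrix has rank 6, and its Smith normal form has invariant factors (1,1,1,1,1,1).

∂_2: C_2 → C_1 acts by ∂[p,q,r] = [q,r] − [p,r] + [p,q]. For instance
  ∂acd = cd − ad + ac,
  ∂bcd = cd − bd + bc.
As a 18×12 matrix over Z this has rank 12, with invariant factors (1,1,1,1,1,1,1,1,1,1,1,2).

Reading off H_k = ker ∂_k / im ∂_{k+1}:

  H_0: rank C_0 − rank ∂_1 = 7 − 6 = 1, and the invariant factors of ∂_1 are all 1, so H_0 = Z.
  H_1: rank ker ∂_1 − rank ∂_2 = (18 − 6) − 12 = 0, and ∂_2 has invariant factor 2 > 1, so H_1 = Z/2Z.
  H_2: rank ker ∂_2 − rank ∂_3 = (12 − 12) − 0 = 0, and there is no ∂_3, so H_2 = 0.

(K is a triangulation of the real projective plane RP^2.)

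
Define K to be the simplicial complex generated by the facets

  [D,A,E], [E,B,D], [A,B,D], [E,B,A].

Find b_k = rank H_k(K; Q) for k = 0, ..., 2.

b_0 = 1, b_1 = 0, b_2 = 1.

K has 4 vertices, 6 edges, 4 triangles.
rank ∂_0 = 0, rank ∂_1 = 3 ⇒ b_0 = 4 − 0 − 3 = 1; all invariant factors of ∂_1 are 1 so no torsion. So H_0 = Z.
rank ∂_1 = 3, rank ∂_2 = 3 ⇒ b_1 = 6 − 3 − 3 = 0; all invariant factors of ∂_2 are 1 so no torsion. So H_1 = 0.
rank ∂_2 = 3, rank ∂_3 = 0 ⇒ b_2 = 4 − 3 − 0 = 1. So H_2 = Z.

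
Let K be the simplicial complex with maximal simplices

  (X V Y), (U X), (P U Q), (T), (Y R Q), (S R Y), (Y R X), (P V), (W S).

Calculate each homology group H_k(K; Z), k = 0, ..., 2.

H_0 = Z^2,  H_1 = Z^2,  H_2 = 0.

Take the total order P < Q < R < S < T < U < V < W < X < Y on the vertex set. Then K (dimension 2) consists of the simplices:

  0-simplices (10): P, Q, R, S, T, U, V, W, X, Y
  1-simplices (15): PQ, PU, PV, QR, QU, QY, RS, RX, RY, SW, SY, UX, VX, VY, XY
  2-simplices (5): PQU, QRY, RSY, RXY, VXY

so the chain groups are C_0 ≅ Z^10, C_1 ≅ Z^15, C_2 ≅ Z^5.

Boundary ∂_1: C_1 → C_0 maps an edge to its endpoints' difference, ∂[p,q] = q − p. For instance
  ∂PQ = Q − P.
The 10×15 boundary matrix has rank 8 and Smith normal form diag(1,1,1,1,1,1,1,1).

The boundary map ∂_2: C_2 → C_1 sends each 2-simplex [p,q,r] to [q,r] − [p,r] + [p,q]. For instance
  ∂PQU = QU − PU + PQ,
  ∂VXY = XY − VY + VX.
As a 15×5 matrix over Z this has rank 5, with invariant factors (1,1,1,1,1).

Reading off H_k = ker ∂_k / im ∂_{k+1}:

  H_0: rank C_0 − rank ∂_1 = 10 − 8 = 2, and the invariant factors of ∂_1 are all 1, so H_0 ≅ Z^2.
  H_1: rank ker ∂_1 − rank ∂_2 = (15 − 8) − 5 = 2, and the invariant factors of ∂_2 are all 1, so H_1 ≅ Z^2.
  H_2: rank ker ∂_2 − rank ∂_3 = (5 − 5) − 0 = 0, and there is no ∂_3, so H_2 ≅ 0.

As a check, the Euler characteristic is 10 − 15 + 5 = 0, which agrees with 2 − 2 + 0 = 0.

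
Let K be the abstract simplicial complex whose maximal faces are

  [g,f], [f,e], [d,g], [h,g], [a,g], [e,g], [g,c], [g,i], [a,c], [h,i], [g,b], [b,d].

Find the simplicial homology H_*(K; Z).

We work with the vertex ordering a < b < c < d < e < f < g < h < i. The simplices of K, each written with vertices in increasing order, are:

  0-simplices (9): a, b, c, d, e, f, g, h, i
  1-simplices (12): ac, ag, bd, bg, cg, dg, ef, eg, fg, gh, gi, hi

giving chain groups C_0 ≅ Z^9, C_1 ≅ Z^12.

∂_1: C_1 → C_0 is given by ∂[p,q] = [q] − [p]. For instance
  ∂gh = h − g.
This gives a 9×12 integer matrix of rank 8; reducing to Smith normal form yields diagonal entries (1,1,1,1,1,1,1,1).

Reading off H_k = ker ∂_k / im ∂_{k+1}:

  H_0: rank C_0 − rank ∂_1 = 9 − 8 = 1, and the invariant factors of ∂_1 are all 1, so H_0 ≅ Z.
  H_1: rank ker ∂_1 − rank ∂_2 = (12 − 8) − 0 = 4, and there is no ∂_2, so H_1 ≅ Z^4.

H_0 ≅ Z,  H_1 ≅ Z^4.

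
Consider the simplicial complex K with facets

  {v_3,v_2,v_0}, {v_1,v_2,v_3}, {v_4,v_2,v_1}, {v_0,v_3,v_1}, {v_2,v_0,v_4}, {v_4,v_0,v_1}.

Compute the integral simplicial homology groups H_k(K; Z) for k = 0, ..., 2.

H_0 = Z,  H_1 = 0,  H_2 = Z.

Take the total order v_0 < v_1 < v_2 < v_3 < v_4 on the vertex set. Then K (dimension 2) consists of the simplices:

  0-simplices (5): [v_0], [v_1], [v_2], [v_3], [v_4]
  1-simplices (9): [v_0,v_1], [v_0,v_2], [v_0,v_3], [v_0,v_4], [v_1,v_2], [v_1,v_3], [v_1,v_4], [v_2,v_3], [v_2,v_4]
  2-simplices (6): [v_0,v_1,v_3], [v_0,v_1,v_4], [v_0,v_2,v_3], [v_0,v_2,v_4], [v_1,v_2,v_3], [v_1,v_2,v_4]

giving chain groups C_0 ≅ Z^5, C_1 ≅ Z^9, C_2 ≅ Z^6.

The boundary map ∂_1: C_1 → C_0 is given by ∂[p,q] = [q] − [p]. For instance
  ∂[v_2,v_3] = [v_3] − [v_2].
As a 5×9 matrix over Z this has rank 4, with invariant factors (1,1,1,1).

The boundary map ∂_2: C_2 → C_1 acts by ∂[p,q,r] = [q,r] − [p,r] + [p,q]. For instance
  ∂[v_0,v_2,v_4] = [v_2,v_4] − [v_0,v_4] + [v_0,v_2],
  ∂[v_0,v_2,v_3] = [v_2,v_3] − [v_0,v_3] + [v_0,v_2].
As a 9×6 matrix over Z this has rank 5, with invariant factors (1,1,1,1,1).

From H_k ≅ ker(∂_k) / im(∂_{k+1}) we obtain:

  H_0: rank C_0 − rank ∂_1 = 5 − 4 = 1, and the invariant factors of ∂_1 are all 1, so H_0 ≅ Z.
  H_1: rank ker ∂_1 − rank ∂_2 = (9 − 4) − 5 = 0, and the invariant factors of ∂_2 are all 1, so H_1 ≅ 0.
  H_2: rank ker ∂_2 − rank ∂_3 = (6 − 5) − 0 = 1, and there is no ∂_3, so H_2 ≅ Z.

As a check, the Euler characteristic is 5 − 9 + 6 = 2, which agrees with 1 − 0 + 1 = 2.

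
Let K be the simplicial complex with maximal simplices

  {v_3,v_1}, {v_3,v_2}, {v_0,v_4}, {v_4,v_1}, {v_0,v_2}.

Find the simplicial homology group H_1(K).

H_1 = Z.

Fix the vertex order v_0 < v_1 < v_2 < v_3 < v_4 and write every simplex with vertices in increasing order. Then dim K = 1 and the simplices of K are:

  0-simplices (5): [v_0], [v_1], [v_2], [v_3], [v_4]
  1-simplices (5): [v_0,v_2], [v_0,v_4], [v_1,v_3], [v_1,v_4], [v_2,v_3]

Hence C_0 ≅ Z^5, C_1 ≅ Z^5.

∂_1: C_1 → C_0 sends each edge [p,q] (with p < q) to q − p. For instance
  ∂[v_0,v_4] = [v_4] − [v_0].
The resulting 5×5 matrix has rank 4, and its Smith normal form has invariant factors (1,1,1,1).

Now H_k = ker ∂_k / im ∂_{k+1}, so:

  H_1: rank ker ∂_1 − rank ∂_2 = (5 − 4) − 0 = 1, and there is no ∂_2, so H_1 = Z.

(K is a triangulation of the circle S^1.)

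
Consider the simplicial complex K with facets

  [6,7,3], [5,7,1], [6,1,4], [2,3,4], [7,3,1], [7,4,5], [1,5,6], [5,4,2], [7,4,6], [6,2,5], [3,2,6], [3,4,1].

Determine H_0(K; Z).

K has 7 vertices, 18 edges, 12 triangles.
rank ∂_0 = 0, rank ∂_1 = 6 ⇒ b_0 = 7 − 0 − 6 = 1; all invariant factors of ∂_1 are 1 so no torsion. So H_0 ≅ Z.

H_0 ≅ Z.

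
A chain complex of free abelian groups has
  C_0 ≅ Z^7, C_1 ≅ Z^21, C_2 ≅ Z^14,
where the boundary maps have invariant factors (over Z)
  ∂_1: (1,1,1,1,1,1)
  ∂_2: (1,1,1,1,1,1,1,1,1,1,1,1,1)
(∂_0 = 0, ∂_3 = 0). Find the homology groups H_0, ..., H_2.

H_0 = Z,  H_1 = Z^2,  H_2 = Z.

H_0: b_0 = 7 − 0 − 6 = 1; torsion from ∂_1 factors > 1: none. So H_0 = Z.
H_1: b_1 = 21 − 6 − 13 = 2; torsion from ∂_2 factors > 1: none. So H_1 = Z^2.
H_2: b_2 = 14 − 13 − 0 = 1; torsion from ∂_3 factors > 1: none. So H_2 = Z.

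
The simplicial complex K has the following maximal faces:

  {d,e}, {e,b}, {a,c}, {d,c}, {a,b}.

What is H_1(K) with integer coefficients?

H_1 ≅ Z.

We work with the vertex ordering a < b < c < d < e. The simplices of K, each written with vertices in increasing order, are:

  0-simplices (5): a, b, c, d, e
  1-simplices (5): ab, ac, be, cd, de

giving chain groups C_0 ≅ Z^5, C_1 ≅ Z^5.

The boundary map ∂_1: C_1 → C_0 maps an edge to its endpoints' difference, ∂[p,q] = q − p. For instance
  ∂ab = b − a.
The 5×5 boundary matrix has rank 4 and Smith normal form diag(1,1,1,1).

From H_k ≅ ker(∂_k) / im(∂_{k+1}) we obtain:

  H_1: rank ker ∂_1 − rank ∂_2 = (5 − 4) − 0 = 1, and there is no ∂_2, so H_1 = Z.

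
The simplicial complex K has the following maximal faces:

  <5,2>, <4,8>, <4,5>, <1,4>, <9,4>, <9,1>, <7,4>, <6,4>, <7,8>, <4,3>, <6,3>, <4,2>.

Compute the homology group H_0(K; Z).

Take the total order 1 < 2 < 3 < 4 < 5 < 6 < 7 < 8 < 9 on the vertex set. Then K (dimension 1) consists of the simplices:

  0-simplices (9): [1], [2], [3], [4], [5], [6], [7], [8], [9]
  1-simplices (12): [1,4], [1,9], [2,4], [2,5], [3,4], [3,6], [4,5], [4,6], [4,7], [4,8], [4,9], [7,8]

giving chain groups C_0 ≅ Z^9, C_1 ≅ Z^12.

∂_1: C_1 → C_0 is given by ∂[p,q] = [q] − [p]. For instance
  ∂[4,7] = [7] − [4].
The resulting 9×12 matrix has rank 8, and its Smith normal form has invariant factors (1,1,1,1,1,1,1,1).

From H_k ≅ ker(∂_k) / im(∂_{k+1}) we obtain:

  H_0: rank C_0 − rank ∂_1 = 9 − 8 = 1, and the invariant factors of ∂_1 are all 1, so H_0 = Z.

H_0 ≅ Z.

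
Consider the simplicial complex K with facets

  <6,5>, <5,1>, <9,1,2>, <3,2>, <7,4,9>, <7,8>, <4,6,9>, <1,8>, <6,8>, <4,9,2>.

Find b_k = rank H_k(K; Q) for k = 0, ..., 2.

b_0 = 1, b_1 = 3, b_2 = 0.

K has 9 vertices, 15 edges, 4 triangles.
rank ∂_0 = 0, rank ∂_1 = 8 ⇒ b_0 = 9 − 0 − 8 = 1; all invariant factors of ∂_1 are 1 so no torsion. So H_0 ≅ Z.
rank ∂_1 = 8, rank ∂_2 = 4 ⇒ b_1 = 15 − 8 − 4 = 3; all invariant factors of ∂_2 are 1 so no torsion. So H_1 ≅ Z^3.
rank ∂_2 = 4, rank ∂_3 = 0 ⇒ b_2 = 4 − 4 − 0 = 0. So H_2 ≅ 0.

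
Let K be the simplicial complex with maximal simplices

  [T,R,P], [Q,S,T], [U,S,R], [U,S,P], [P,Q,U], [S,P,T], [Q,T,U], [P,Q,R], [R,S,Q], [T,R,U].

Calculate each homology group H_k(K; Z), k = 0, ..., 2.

H_0 ≅ Z,  H_1 ≅ Z/2Z,  H_2 = 0.

Order the vertices as P < Q < R < S < T < U. Listing each simplex with vertices in this order, K has dimension 2 with simplices:

  0-simplices (6): P, Q, R, S, T, U
  1-simplices (15): PQ, PR, PS, PT, PU, QR, QS, QT, QU, RS, RT, RU, ST, SU, TU
  2-simplices (10): PQR, PQU, PRT, PST, PSU, QRS, QST, QTU, RSU, RTU

Hence C_0 ≅ Z^6, C_1 ≅ Z^15, C_2 ≅ Z^10.

The boundary map ∂_1: C_1 → C_0 is given by ∂[p,q] = [q] − [p].
This gives a 6×15 integer matrix of rank 5; reducing to Smith normal form yields diagonal entries (1,1,1,1,1).

The boundary map ∂_2: C_2 → C_1 acts by ∂[p,q,r] = [q,r] − [p,r] + [p,q]. For instance
  ∂QRS = RS − QS + QR,
  ∂QTU = TU − QU + QT.
This gives a 15×10 integer matrix of rank 10; reducing to Smith normal form yields diagonal entries (1,1,1,1,1,1,1,1,1,2).

Computing H_k = (kernel of ∂_k) / (image of ∂_{k+1}):

  H_0: rank C_0 − rank ∂_1 = 6 − 5 = 1, and the invariant factors of ∂_1 are all 1, so H_0 = Z.
  H_1: rank ker ∂_1 − rank ∂_2 = (15 − 5) − 10 = 0, and ∂_2 has invariant factor 2 > 1, so H_1 = Z/2Z.
  H_2: rank ker ∂_2 − rank ∂_3 = (10 − 10) − 0 = 0, and there is no ∂_3, so H_2 = 0.

(K is a triangulation of the real projective plane RP^2.)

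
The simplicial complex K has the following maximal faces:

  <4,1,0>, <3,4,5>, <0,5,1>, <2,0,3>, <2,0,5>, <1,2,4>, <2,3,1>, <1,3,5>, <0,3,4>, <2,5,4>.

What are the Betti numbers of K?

Order the vertices as 0 < 1 < 2 < 3 < 4 < 5. Listing each simplex with vertices in this order, K has dimension 2 with simplices:

  0-simplices (6): [0], [1], [2], [3], [4], [5]
  1-simplices (15): [0,1], [0,2], [0,3], [0,4], [0,5], [1,2], [1,3], [1,4], [1,5], [2,3], [2,4], [2,5], [3,4], [3,5], [4,5]
  2-simplices (10): [0,1,4], [0,1,5], [0,2,3], [0,2,5], [0,3,4], [1,2,3], [1,2,4], [1,3,5], [2,4,5], [3,4,5]

Hence C_0 ≅ Z^6, C_1 ≅ Z^15, C_2 ≅ Z^10.

Boundary ∂_1: C_1 → C_0 sends each edge [p,q] (with p < q) to q − p. For instance
  ∂[0,2] = [2] − [0].
This gives a 6×15 integer matrix of rank 5; reducing to Smith normal form yields diagonal entries (1,1,1,1,1).

The boundary map ∂_2: C_2 → C_1 acts by ∂[p,q,r] = [q,r] − [p,r] + [p,q]. For instance
  ∂[0,3,4] = [3,4] − [0,4] + [0,3],
  ∂[0,2,3] = [2,3] − [0,3] + [0,2].
The 15×10 boundary matrix has rank 10 and Smith normal form diag(1,1,1,1,1,1,1,1,1,2).

From H_k ≅ ker(∂_k) / im(∂_{k+1}) we obtain:

  H_0: rank C_0 − rank ∂_1 = 6 − 5 = 1, and the invariant factors of ∂_1 are all 1, so H_0 = Z.
  H_1: rank ker ∂_1 − rank ∂_2 = (15 − 5) − 10 = 0, and ∂_2 has invariant factor 2 > 1, so H_1 = Z/2Z.
  H_2: rank ker ∂_2 − rank ∂_3 = (10 − 10) − 0 = 0, and there is no ∂_3, so H_2 = 0.

As a check, the Euler characteristic is 6 − 15 + 10 = 1, which agrees with 1 − 0 + 0 = 1.

Hence the Betti numbers are b_0 = 1, b_1 = 0, b_2 = 0.

b_0 = 1, b_1 = 0, b_2 = 0.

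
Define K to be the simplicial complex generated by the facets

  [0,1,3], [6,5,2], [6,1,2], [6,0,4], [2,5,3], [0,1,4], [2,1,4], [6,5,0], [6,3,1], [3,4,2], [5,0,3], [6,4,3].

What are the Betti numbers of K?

b_0 = 1, b_1 = 0, b_2 = 0.

We work with the vertex ordering 0 < 1 < 2 < 3 < 4 < 5 < 6. The simplices of K, each written with vertices in increasing order, are:

  0-simplices (7): [0], [1], [2], [3], [4], [5], [6]
  1-simplices (18): [0,1], [0,3], [0,4], [0,5], [0,6], [1,2], [1,3], [1,4], [1,6], [2,3], [2,4], [2,5], [2,6], [3,4], [3,5], [3,6], [4,6], [5,6]
  2-simplices (12): [0,1,3], [0,1,4], [0,3,5], [0,4,6], [0,5,6], [1,2,4], [1,2,6], [1,3,6], [2,3,4], [2,3,5], [2,5,6], [3,4,6]

Hence C_0 ≅ Z^7, C_1 ≅ Z^18, C_2 ≅ Z^12.

The boundary map ∂_1: C_1 → C_0 sends each edge [p,q] (with p < q) to q − p. For instance
  ∂[4,6] = [6] − [4].
The 7×18 boundary matrix has rank 6 and Smith normal form diag(1,1,1,1,1,1).

The boundary map ∂_2: C_2 → C_1 maps a triangle to the signed sum of its edges. For instance
  ∂[0,3,5] = [3,5] − [0,5] + [0,3],
  ∂[2,5,6] = [5,6] − [2,6] + [2,5].
This gives a 18×12 integer matrix of rank 12; reducing to Smith normal form yields diagonal entries (1,1,1,1,1,1,1,1,1,1,1,2).

From H_k ≅ ker(∂_k) / im(∂_{k+1}) we obtain:

  H_0: rank C_0 − rank ∂_1 = 7 − 6 = 1, and the invariant factors of ∂_1 are all 1, so H_0 = Z.
  H_1: rank ker ∂_1 − rank ∂_2 = (18 − 6) − 12 = 0, and ∂_2 has invariant factor 2 > 1, so H_1 = Z/2.
  H_2: rank ker ∂_2 − rank ∂_3 = (12 − 12) − 0 = 0, and there is no ∂_3, so H_2 = 0.

(K is a triangulation of the real projective plane RP^2.)

Hence the Betti numbers are b_0 = 1, b_1 = 0, b_2 = 0.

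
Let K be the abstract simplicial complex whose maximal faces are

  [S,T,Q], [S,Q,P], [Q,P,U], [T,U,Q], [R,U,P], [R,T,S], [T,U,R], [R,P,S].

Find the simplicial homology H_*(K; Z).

H_0 ≅ Z,  H_1 = 0,  H_2 ≅ Z.

We work with the vertex ordering P < Q < R < S < T < U. The simplices of K, each written with vertices in increasing order, are:

  0-simplices (6): P, Q, R, S, T, U
  1-simplices (12): PQ, PR, PS, PU, QS, QT, QU, RS, RT, RU, ST, TU
  2-simplices (8): PQS, PQU, PRS, PRU, QST, QTU, RST, RTU

so the chain groups are C_0 ≅ Z^6, C_1 ≅ Z^12, C_2 ≅ Z^8.

The boundary map ∂_1: C_1 → C_0 sends each edge [p,q] (with p < q) to q − p.
This gives a 6×12 integer matrix of rank 5; reducing to Smith normal form yields diagonal entries (1,1,1,1,1).

Boundary ∂_2: C_2 → C_1 sends each 2-simplex [p,q,r] to [q,r] − [p,r] + [p,q]. For instance
  ∂QTU = TU − QU + QT,
  ∂PQU = QU − PU + PQ.
This gives a 12×8 integer matrix of rank 7; reducing to Smith normal form yields diagonal entries (1,1,1,1,1,1,1).

Computing H_k = (kernel of ∂_k) / (image of ∂_{k+1}):

  H_0: rank C_0 − rank ∂_1 = 6 − 5 = 1, and the invariant factors of ∂_1 are all 1, so H_0 = Z.
  H_1: rank ker ∂_1 − rank ∂_2 = (12 − 5) − 7 = 0, and the invariant factors of ∂_2 are all 1, so H_1 = 0.
  H_2: rank ker ∂_2 − rank ∂_3 = (8 − 7) − 0 = 1, and there is no ∂_3, so H_2 = Z.

(K is a triangulation of the 2-sphere S^2.)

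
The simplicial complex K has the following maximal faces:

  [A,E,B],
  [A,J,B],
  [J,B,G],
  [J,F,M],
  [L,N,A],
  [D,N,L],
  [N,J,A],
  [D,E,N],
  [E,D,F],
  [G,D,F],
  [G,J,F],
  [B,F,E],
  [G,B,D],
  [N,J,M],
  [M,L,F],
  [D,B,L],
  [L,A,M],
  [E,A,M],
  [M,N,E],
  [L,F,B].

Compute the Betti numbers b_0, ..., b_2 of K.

Order the vertices as A < B < D < E < F < G < J < L < M < N. Listing each simplex with vertices in this order, K has dimension 2 with simplices:

  0-simplices (10): A, B, D, E, F, G, J, L, M, N
  1-simplices (30): AB, AE, AJ, AL, AM, AN, BD, BE, BF, BG, BJ, BL, DE, DF, DG, DL, DN, EF, EM, EN, FG, FJ, FL, FM, GJ, JM, JN, LM, LN, MN
  2-simplices (20): ABE, ABJ, AEM, AJN, ALM, ALN, BDG, BDL, BEF, BFL, BGJ, DEF, DEN, DFG, DLN, EMN, FGJ, FJM, FLM, JMN

so the chain groups are C_0 ≅ Z^10, C_1 ≅ Z^30, C_2 ≅ Z^20.

The boundary map ∂_1: C_1 → C_0 sends each edge [p,q] (with p < q) to q − p.
The resulting 10×30 matrix has rank 9, and its Smith normal form has invariant factors (1,1,1,1,1,1,1,1,1).

Boundary ∂_2: C_2 → C_1 acts by ∂[p,q,r] = [q,r] − [p,r] + [p,q]. For instance
  ∂BEF = EF − BF + BE,
  ∂FJM = JM − FM + FJ.
The resulting 30×20 matrix has rank 20, and its Smith normal form has invariant factors (1,1,1,1,1,1,1,1,1,1,1,1,1,1,1,1,1,1,1,2).

Now H_k = ker ∂_k / im ∂_{k+1}, so:

  H_0: rank C_0 − rank ∂_1 = 10 − 9 = 1, and the invariant factors of ∂_1 are all 1, so H_0 ≅ Z.
  H_1: rank ker ∂_1 − rank ∂_2 = (30 − 9) − 20 = 1, and ∂_2 has invariant factor 2 > 1, so H_1 ≅ Z ⊕ Z/2.
  H_2: rank ker ∂_2 − rank ∂_3 = (20 − 20) − 0 = 0, and there is no ∂_3, so H_2 ≅ 0.

Hence the Betti numbers are b_0 = 1, b_1 = 1, b_2 = 0.

b_0 = 1, b_1 = 1, b_2 = 0.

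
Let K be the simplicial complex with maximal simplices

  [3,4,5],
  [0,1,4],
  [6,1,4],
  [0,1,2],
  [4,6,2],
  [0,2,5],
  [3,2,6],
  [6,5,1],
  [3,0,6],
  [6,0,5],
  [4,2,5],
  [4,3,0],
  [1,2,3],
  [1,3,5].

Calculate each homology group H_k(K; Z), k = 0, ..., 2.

Order the vertices as 0 < 1 < 2 < 3 < 4 < 5 < 6. Listing each simplex with vertices in this order, K has dimension 2 with simplices:

  0-simplices (7): [0], [1], [2], [3], [4], [5], [6]
  1-simplices (21): [0,1], [0,2], [0,3], [0,4], [0,5], [0,6], [1,2], [1,3], [1,4], [1,5], [1,6], [2,3], [2,4], [2,5], [2,6], [3,4], [3,5], [3,6], [4,5], [4,6], [5,6]
  2-simplices (14): [0,1,2], [0,1,4], [0,2,5], [0,3,4], [0,3,6], [0,5,6], [1,2,3], [1,3,5], [1,4,6], [1,5,6], [2,3,6], [2,4,5], [2,4,6], [3,4,5]

Hence C_0 ≅ Z^7, C_1 ≅ Z^21, C_2 ≅ Z^14.

∂_1: C_1 → C_0 sends each edge [p,q] (with p < q) to q − p. For instance
  ∂[4,6] = [6] − [4].
As a 7×21 matrix over Z this has rank 6, with invariant factors (1,1,1,1,1,1).

Boundary ∂_2: C_2 → C_1 maps a triangle to the signed sum of its edges. For instance
  ∂[0,1,2] = [1,2] − [0,2] + [0,1],
  ∂[1,2,3] = [2,3] − [1,3] + [1,2].
The 21×14 boundary matrix has rank 13 and Smith normal form diag(1,1,1,1,1,1,1,1,1,1,1,1,1).

Now H_k = ker ∂_k / im ∂_{k+1}, so:

  H_0: rank C_0 − rank ∂_1 = 7 − 6 = 1, and the invariant factors of ∂_1 are all 1, so H_0 = Z.
  H_1: rank ker ∂_1 − rank ∂_2 = (21 − 6) − 13 = 2, and the invariant factors of ∂_2 are all 1, so H_1 = Z^2.
  H_2: rank ker ∂_2 − rank ∂_3 = (14 − 13) − 0 = 1, and there is no ∂_3, so H_2 = Z.

H_0 ≅ Z,  H_1 ≅ Z^2,  H_2 ≅ Z.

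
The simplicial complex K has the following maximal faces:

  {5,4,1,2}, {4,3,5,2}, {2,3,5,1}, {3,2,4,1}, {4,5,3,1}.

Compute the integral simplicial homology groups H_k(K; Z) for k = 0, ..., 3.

Order the vertices as 1 < 2 < 3 < 4 < 5. Listing each simplex with vertices in this order, K has dimension 3 with simplices:

  0-simplices (5): [1], [2], [3], [4], [5]
  1-simplices (10): [1,2], [1,3], [1,4], [1,5], [2,3], [2,4], [2,5], [3,4], [3,5], [4,5]
  2-simplices (10): [1,2,3], [1,2,4], [1,2,5], [1,3,4], [1,3,5], [1,4,5], [2,3,4], [2,3,5], [2,4,5], [3,4,5]
  3-simplices (5): [1,2,3,4], [1,2,3,5], [1,2,4,5], [1,3,4,5], [2,3,4,5]

Hence C_0 ≅ Z^5, C_1 ≅ Z^10, C_2 ≅ Z^10, C_3 ≅ Z^5.

∂_1: C_1 → C_0 maps an edge to its endpoints' difference, ∂[p,q] = q − p. For instance
  ∂[4,5] = [5] − [4].
As a 5×10 matrix over Z this has rank 4, with invariant factors (1,1,1,1).

The boundary map ∂_2: C_2 → C_1 acts by ∂[p,q,r] = [q,r] − [p,r] + [p,q]. For instance
  ∂[1,3,4] = [3,4] − [1,4] + [1,3],
  ∂[3,4,5] = [4,5] − [3,5] + [3,4].
The resulting 10×10 matrix has rank 6, and its Smith normal form has invariant factors (1,1,1,1,1,1).

Boundary ∂_3: C_3 → C_2 sends each 3-simplex σ to the alternating sum Σ_i (−1)^i (σ with its i-th vertex removed). For instance
  ∂[1,3,4,5] = [3,4,5] − [1,4,5] + [1,3,5] − [1,3,4],
  ∂[1,2,3,4] = [2,3,4] − [1,3,4] + [1,2,4] − [1,2,3].
The 10×5 boundary matrix has rank 4 and Smith normal form diag(1,1,1,1).

Computing H_k = (kernel of ∂_k) / (image of ∂_{k+1}):

  H_0: rank C_0 − rank ∂_1 = 5 − 4 = 1, and the invariant factors of ∂_1 are all 1, so H_0 = Z.
  H_1: rank ker ∂_1 − rank ∂_2 = (10 − 4) − 6 = 0, and the invariant factors of ∂_2 are all 1, so H_1 = 0.
  H_2: rank ker ∂_2 − rank ∂_3 = (10 − 6) − 4 = 0, and the invariant factors of ∂_3 are all 1, so H_2 = 0.
  H_3: rank ker ∂_3 − rank ∂_4 = (5 − 4) − 0 = 1, and there is no ∂_4, so H_3 = Z.

As a check, the Euler characteristic is 5 − 10 + 10 − 5 = 0, which agrees with 1 − 0 + 0 − 1 = 0.

H_0 = Z,  H_1 = 0,  H_2 = 0,  H_3 = Z.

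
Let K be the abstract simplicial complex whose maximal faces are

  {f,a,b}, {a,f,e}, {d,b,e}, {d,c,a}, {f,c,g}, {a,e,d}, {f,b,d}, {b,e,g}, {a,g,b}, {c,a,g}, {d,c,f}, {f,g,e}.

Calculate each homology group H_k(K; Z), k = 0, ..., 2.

Order the vertices as a < b < c < d < e < f < g. Listing each simplex with vertices in this order, K has dimension 2 with simplices:

  0-simplices (7): a, b, c, d, e, f, g
  1-simplices (18): ab, ac, ad, ae, af, ag, bd, be, bf, bg, cd, cf, cg, de, df, ef, eg, fg
  2-simplices (12): abf, abg, acd, acg, ade, aef, bde, bdf, beg, cdf, cfg, efg

giving chain groups C_0 ≅ Z^7, C_1 ≅ Z^18, C_2 ≅ Z^12.

∂_1: C_1 → C_0 sends each edge [p,q] (with p < q) to q − p. For instance
  ∂af = f − a.
The 7×18 boundary matrix has rank 6 and Smith normal form diag(1,1,1,1,1,1).

Boundary ∂_2: C_2 → C_1 acts by ∂[p,q,r] = [q,r] − [p,r] + [p,q]. For instance
  ∂efg = fg − eg + ef,
  ∂aef = ef − af + ae.
The resulting 18×12 matrix has rank 12, and its Smith normal form has invariant factors (1,1,1,1,1,1,1,1,1,1,1,2).

Reading off H_k = ker ∂_k / im ∂_{k+1}:

  H_0: rank C_0 − rank ∂_1 = 7 − 6 = 1, and the invariant factors of ∂_1 are all 1, so H_0 ≅ Z.
  H_1: rank ker ∂_1 − rank ∂_2 = (18 − 6) − 12 = 0, and ∂_2 has invariant factor 2 > 1, so H_1 ≅ Z/2Z.
  H_2: rank ker ∂_2 − rank ∂_3 = (12 − 12) − 0 = 0, and there is no ∂_3, so H_2 ≅ 0.

(K is a triangulation of the real projective plane RP^2.)

H_0 ≅ Z,  H_1 ≅ Z/2Z,  H_2 = 0.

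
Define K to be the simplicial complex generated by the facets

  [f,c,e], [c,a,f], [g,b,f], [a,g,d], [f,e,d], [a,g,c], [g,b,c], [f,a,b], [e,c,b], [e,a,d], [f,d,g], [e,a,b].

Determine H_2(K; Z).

H_2 ≅ 0.

Take the total order a < b < c < d < e < f < g on the vertex set. Then K (dimension 2) consists of the simplices:

  0-simplices (7): a, b, c, d, e, f, g
  1-simplices (18): ab, ac, ad, ae, af, ag, bc, be, bf, bg, ce, cf, cg, de, df, dg, ef, fg
  2-simplices (12): abe, abf, acf, acg, ade, adg, bce, bcg, bfg, cef, def, dfg

giving chain groups C_0 ≅ Z^7, C_1 ≅ Z^18, C_2 ≅ Z^12.

∂_1: C_1 → C_0 sends each edge [p,q] (with p < q) to q − p. For instance
  ∂ac = c − a.
The 7×18 boundary matrix has rank 6 and Smith normal form diag(1,1,1,1,1,1).

The boundary map ∂_2: C_2 → C_1 maps a triangle to the signed sum of its edges. For instance
  ∂adg = dg − ag + ad,
  ∂bcg = cg − bg + bc.
As a 18×12 matrix over Z this has rank 12, with invariant factors (1,1,1,1,1,1,1,1,1,1,1,2).

From H_k ≅ ker(∂_k) / im(∂_{k+1}) we obtain:

  H_2: rank ker ∂_2 − rank ∂_3 = (12 − 12) − 0 = 0, and there is no ∂_3, so H_2 = 0.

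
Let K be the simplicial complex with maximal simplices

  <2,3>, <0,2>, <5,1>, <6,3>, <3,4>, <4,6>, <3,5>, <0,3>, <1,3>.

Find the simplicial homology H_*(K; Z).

H_0 ≅ Z,  H_1 ≅ Z^3.

Take the total order 0 < 1 < 2 < 3 < 4 < 5 < 6 on the vertex set. Then K (dimension 1) consists of the simplices:

  0-simplices (7): [0], [1], [2], [3], [4], [5], [6]
  1-simplices (9): [0,2], [0,3], [1,3], [1,5], [2,3], [3,4], [3,5], [3,6], [4,6]

Hence C_0 ≅ Z^7, C_1 ≅ Z^9.

∂_1: C_1 → C_0 maps an edge to its endpoints' difference, ∂[p,q] = q − p. For instance
  ∂[3,5] = [5] − [3].
The 7×9 boundary matrix has rank 6 and Smith normal form diag(1,1,1,1,1,1).

From H_k ≅ ker(∂_k) / im(∂_{k+1}) we obtain:

  H_0: rank C_0 − rank ∂_1 = 7 − 6 = 1, and the invariant factors of ∂_1 are all 1, so H_0 ≅ Z.
  H_1: rank ker ∂_1 − rank ∂_2 = (9 − 6) − 0 = 3, and there is no ∂_2, so H_1 ≅ Z^3.

As a check, the Euler characteristic is 7 − 9 = -2, which agrees with 1 − 3 = -2.
(K is a triangulation of a wedge of 3 circles.)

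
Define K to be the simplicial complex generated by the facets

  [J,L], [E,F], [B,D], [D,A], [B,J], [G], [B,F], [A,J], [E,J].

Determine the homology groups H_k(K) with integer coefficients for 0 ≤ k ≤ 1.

H_0 ≅ Z^2,  H_1 ≅ Z^2.

K has 8 vertices, 8 edges.
rank ∂_0 = 0, rank ∂_1 = 6 ⇒ b_0 = 8 − 0 − 6 = 2; all invariant factors of ∂_1 are 1 so no torsion. So H_0 ≅ Z^2.
rank ∂_1 = 6, rank ∂_2 = 0 ⇒ b_1 = 8 − 6 − 0 = 2. So H_1 ≅ Z^2.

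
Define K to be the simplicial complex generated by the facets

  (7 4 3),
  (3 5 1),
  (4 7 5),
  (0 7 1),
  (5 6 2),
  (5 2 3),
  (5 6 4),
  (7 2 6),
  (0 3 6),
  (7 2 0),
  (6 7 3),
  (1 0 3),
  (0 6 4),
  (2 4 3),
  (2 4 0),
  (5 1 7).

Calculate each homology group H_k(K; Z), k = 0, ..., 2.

H_0 ≅ Z,  H_1 ≅ Z^2,  H_2 ≅ Z.

Take the total order 0 < 1 < 2 < 3 < 4 < 5 < 6 < 7 on the vertex set. Then K (dimension 2) consists of the simplices:

  0-simplices (8): [0], [1], [2], [3], [4], [5], [6], [7]
  1-simplices (24): (24 of them)
  2-simplices (16): [0,1,3], [0,1,7], [0,2,4], [0,2,7], [0,3,6], [0,4,6], [1,3,5], [1,5,7], [2,3,4], [2,3,5], [2,5,6], [2,6,7], [3,4,7], [3,6,7], [4,5,6], [4,5,7]

so the chain groups are C_0 ≅ Z^8, C_1 ≅ Z^24, C_2 ≅ Z^16.

∂_1: C_1 → C_0 sends each edge [p,q] (with p < q) to q − p. For instance
  ∂[1,7] = [7] − [1].
The resulting 8×24 matrix has rank 7, and its Smith normal form has invariant factors (1,1,1,1,1,1,1).

Boundary ∂_2: C_2 → C_1 sends each 2-simplex [p,q,r] to [q,r] − [p,r] + [p,q]. For instance
  ∂[1,3,5] = [3,5] − [1,5] + [1,3],
  ∂[0,1,3] = [1,3] − [0,3] + [0,1].
This gives a 24×16 integer matrix of rank 15; reducing to Smith normal form yields diagonal entries (1,1,1,1,1,1,1,1,1,1,1,1,1,1,1).

Now H_k = ker ∂_k / im ∂_{k+1}, so:

  H_0: rank C_0 − rank ∂_1 = 8 − 7 = 1, and the invariant factors of ∂_1 are all 1, so H_0 = Z.
  H_1: rank ker ∂_1 − rank ∂_2 = (24 − 7) − 15 = 2, and the invariant factors of ∂_2 are all 1, so H_1 = Z^2.
  H_2: rank ker ∂_2 − rank ∂_3 = (16 − 15) − 0 = 1, and there is no ∂_3, so H_2 = Z.

(K is a triangulation of the torus T^2.)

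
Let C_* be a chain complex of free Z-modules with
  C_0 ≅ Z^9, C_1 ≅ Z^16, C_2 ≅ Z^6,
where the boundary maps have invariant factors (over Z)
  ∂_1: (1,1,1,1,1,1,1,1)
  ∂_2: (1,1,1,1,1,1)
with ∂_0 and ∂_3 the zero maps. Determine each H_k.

H_0: b_0 = 9 − 0 − 8 = 1; torsion from ∂_1 factors > 1: none. So H_0 ≅ Z.
H_1: b_1 = 16 − 8 − 6 = 2; torsion from ∂_2 factors > 1: none. So H_1 ≅ Z^2.
H_2: b_2 = 6 − 6 − 0 = 0; torsion from ∂_3 factors > 1: none. So H_2 ≅ 0.

H_0 ≅ Z,  H_1 ≅ Z^2,  H_2 = 0.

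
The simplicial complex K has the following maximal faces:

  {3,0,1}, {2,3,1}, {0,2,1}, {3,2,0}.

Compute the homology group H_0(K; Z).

H_0 ≅ Z.

Take the total order 0 < 1 < 2 < 3 on the vertex set. Then K (dimension 2) consists of the simplices:

  0-simplices (4): [0], [1], [2], [3]
  1-simplices (6): [0,1], [0,2], [0,3], [1,2], [1,3], [2,3]
  2-simplices (4): [0,1,2], [0,1,3], [0,2,3], [1,2,3]

so the chain groups are C_0 ≅ Z^4, C_1 ≅ Z^6, C_2 ≅ Z^4.

Boundary ∂_1: C_1 → C_0 maps an edge to its endpoints' difference, ∂[p,q] = q − p.
This gives a 4×6 integer matrix of rank 3; reducing to Smith normal form yields diagonal entries (1,1,1).

The boundary map ∂_2: C_2 → C_1 maps a triangle to the signed sum of its edges. For instance
  ∂[0,1,3] = [1,3] − [0,3] + [0,1],
  ∂[0,2,3] = [2,3] − [0,3] + [0,2].
This gives a 6×4 integer matrix of rank 3; reducing to Smith normal form yields diagonal entries (1,1,1).

From H_k ≅ ker(∂_k) / im(∂_{k+1}) we obtain:

  H_0: rank C_0 − rank ∂_1 = 4 − 3 = 1, and the invariant factors of ∂_1 are all 1, so H_0 ≅ Z.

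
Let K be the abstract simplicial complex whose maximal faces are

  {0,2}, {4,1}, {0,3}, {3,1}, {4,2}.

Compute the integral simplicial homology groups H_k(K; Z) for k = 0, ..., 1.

H_0 ≅ Z,  H_1 ≅ Z.

Order the vertices as 0 < 1 < 2 < 3 < 4. Listing each simplex with vertices in this order, K has dimension 1 with simplices:

  0-simplices (5): [0], [1], [2], [3], [4]
  1-simplices (5): [0,2], [0,3], [1,3], [1,4], [2,4]

so the chain groups are C_0 ≅ Z^5, C_1 ≅ Z^5.

∂_1: C_1 → C_0 maps an edge to its endpoints' difference, ∂[p,q] = q − p.
As a 5×5 matrix over Z this has rank 4, with invariant factors (1,1,1,1).

From H_k ≅ ker(∂_k) / im(∂_{k+1}) we obtain:

  H_0: rank C_0 − rank ∂_1 = 5 − 4 = 1, and the invariant factors of ∂_1 are all 1, so H_0 = Z.
  H_1: rank ker ∂_1 − rank ∂_2 = (5 − 4) − 0 = 1, and there is no ∂_2, so H_1 = Z.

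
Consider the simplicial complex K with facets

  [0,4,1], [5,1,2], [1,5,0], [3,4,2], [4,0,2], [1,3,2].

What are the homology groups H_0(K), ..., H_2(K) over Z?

H_0 = Z,  H_1 = Z,  H_2 = 0.

Fix the vertex order 0 < 1 < 2 < 3 < 4 < 5 and write every simplex with vertices in increasing order. Then dim K = 2 and the simplices of K are:

  0-simplices (6): [0], [1], [2], [3], [4], [5]
  1-simplices (12): [0,1], [0,2], [0,4], [0,5], [1,2], [1,3], [1,4], [1,5], [2,3], [2,4], [2,5], [3,4]
  2-simplices (6): [0,1,4], [0,1,5], [0,2,4], [1,2,3], [1,2,5], [2,3,4]

so the chain groups are C_0 ≅ Z^6, C_1 ≅ Z^12, C_2 ≅ Z^6.

The boundary map ∂_1: C_1 → C_0 maps an edge to its endpoints' difference, ∂[p,q] = q − p.
The 6×12 boundary matrix has rank 5 and Smith normal form diag(1,1,1,1,1).

Boundary ∂_2: C_2 → C_1 acts by ∂[p,q,r] = [q,r] − [p,r] + [p,q]. For instance
  ∂[0,2,4] = [2,4] − [0,4] + [0,2],
  ∂[0,1,5] = [1,5] − [0,5] + [0,1].
This gives a 12×6 integer matrix of rank 6; reducing to Smith normal form yields diagonal entries (1,1,1,1,1,1).

Computing H_k = (kernel of ∂_k) / (image of ∂_{k+1}):

  H_0: rank C_0 − rank ∂_1 = 6 − 5 = 1, and the invariant factors of ∂_1 are all 1, so H_0 ≅ Z.
  H_1: rank ker ∂_1 − rank ∂_2 = (12 − 5) − 6 = 1, and the invariant factors of ∂_2 are all 1, so H_1 ≅ Z.
  H_2: rank ker ∂_2 − rank ∂_3 = (6 − 6) − 0 = 0, and there is no ∂_3, so H_2 ≅ 0.

As a check, the Euler characteristic is 6 − 12 + 6 = 0, which agrees with 1 − 1 + 0 = 0.
(K is a triangulation of the cylinder S^1 x I.)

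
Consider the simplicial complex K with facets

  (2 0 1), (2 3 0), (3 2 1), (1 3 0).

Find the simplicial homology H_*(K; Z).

H_0 = Z,  H_1 = 0,  H_2 = Z.

Fix the vertex order 0 < 1 < 2 < 3 and write every simplex with vertices in increasing order. Then dim K = 2 and the simplices of K are:

  0-simplices (4): [0], [1], [2], [3]
  1-simplices (6): [0,1], [0,2], [0,3], [1,2], [1,3], [2,3]
  2-simplices (4): [0,1,2], [0,1,3], [0,2,3], [1,2,3]

Hence C_0 ≅ Z^4, C_1 ≅ Z^6, C_2 ≅ Z^4.

∂_1: C_1 → C_0 maps an edge to its endpoints' difference, ∂[p,q] = q − p.
As a 4×6 matrix over Z this has rank 3, with invariant factors (1,1,1).

The boundary map ∂_2: C_2 → C_1 sends each 2-simplex [p,q,r] to [q,r] − [p,r] + [p,q]. For instance
  ∂[0,1,3] = [1,3] − [0,3] + [0,1],
  ∂[1,2,3] = [2,3] − [1,3] + [1,2].
This gives a 6×4 integer matrix of rank 3; reducing to Smith normal form yields diagonal entries (1,1,1).

From H_k ≅ ker(∂_k) / im(∂_{k+1}) we obtain:

  H_0: rank C_0 − rank ∂_1 = 4 − 3 = 1, and the invariant factors of ∂_1 are all 1, so H_0 ≅ Z.
  H_1: rank ker ∂_1 − rank ∂_2 = (6 − 3) − 3 = 0, and the invariant factors of ∂_2 are all 1, so H_1 ≅ 0.
  H_2: rank ker ∂_2 − rank ∂_3 = (4 − 3) − 0 = 1, and there is no ∂_3, so H_2 ≅ Z.

As a check, the Euler characteristic is 4 − 6 + 4 = 2, which agrees with 1 − 0 + 1 = 2.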